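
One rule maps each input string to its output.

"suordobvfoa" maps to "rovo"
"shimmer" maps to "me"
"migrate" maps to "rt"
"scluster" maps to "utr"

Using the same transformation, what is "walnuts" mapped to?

In each case the input is transformed by: delete the first 2 characters, then keep every other character starting from the second (positions 2nd, 4th, 6th, ...).
Working it through for "walnuts": intermediate "lnuts", final "nt".

nt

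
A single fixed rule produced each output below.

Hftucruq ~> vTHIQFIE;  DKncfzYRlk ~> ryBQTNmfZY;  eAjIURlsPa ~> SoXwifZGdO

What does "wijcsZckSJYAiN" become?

What's happening: flip the case of every letter, then shift every letter 12 places backward in the alphabet (wrapping around).
On "wijcsZckSJYAiN": the first step gives "WIJCSzCKsjyaIn", and the second then gives "KWXQGnQYgxmoWb".
(Check on "Hftucruq": → "hFTUCRUQ" → "vTHIQFIE" ✓)

KWXQGnQYgxmoWb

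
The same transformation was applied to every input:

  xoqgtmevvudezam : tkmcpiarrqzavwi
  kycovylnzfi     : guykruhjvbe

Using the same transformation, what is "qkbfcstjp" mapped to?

mgxbyopfl

Rule — shift every letter 4 places backward in the alphabet (wrapping around).
Applying that to "qkbfcstjp" gives "mgxbyopfl".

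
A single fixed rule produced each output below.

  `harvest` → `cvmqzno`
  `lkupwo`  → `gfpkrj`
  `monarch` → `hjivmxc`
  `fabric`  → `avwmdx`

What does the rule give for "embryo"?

Each output is the input with this applied: shift every letter 5 places backward in the alphabet (wrapping around).
So "embryo" becomes "zhwmtj".

zhwmtj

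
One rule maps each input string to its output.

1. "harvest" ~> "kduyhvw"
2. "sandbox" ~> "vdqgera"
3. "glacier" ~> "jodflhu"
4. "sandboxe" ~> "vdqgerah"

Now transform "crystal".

fubvwdo

Looking at the pairs, the operation is to shift every letter 3 places forward in the alphabet (wrapping around).
"crystal" → "fubvwdo".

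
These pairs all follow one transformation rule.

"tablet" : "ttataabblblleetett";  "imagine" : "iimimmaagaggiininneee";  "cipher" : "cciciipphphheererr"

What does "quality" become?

Rule — repeat every character 3 times, then swap each adjacent pair of characters (1↔2, 3↔4, ...).
Working it through for "quality": intermediate "qqquuuaaallliiitttyyy", final "qququuaalalliitittyyy".

qququuaalalliitittyyy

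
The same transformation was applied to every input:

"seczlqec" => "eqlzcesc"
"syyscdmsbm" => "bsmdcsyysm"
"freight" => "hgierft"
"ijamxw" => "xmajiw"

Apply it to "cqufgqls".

What's happening: move the last character to the front, then reverse the string.
On "cqufgqls": the first step gives "scqufgql", and the second then gives "lqgfuqcs".

lqgfuqcs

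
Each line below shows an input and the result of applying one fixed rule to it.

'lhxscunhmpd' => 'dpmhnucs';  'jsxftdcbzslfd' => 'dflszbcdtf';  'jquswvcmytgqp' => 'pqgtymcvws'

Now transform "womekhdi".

idhke

Each output is the input with this applied: reverse the string, then delete the last 3 characters.
Doing the same to "womekhdi": "idhke".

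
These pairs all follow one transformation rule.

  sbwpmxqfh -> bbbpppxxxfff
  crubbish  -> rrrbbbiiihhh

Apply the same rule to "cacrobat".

Looking at the pairs, the operation is to keep every other character starting from the second (positions 2nd, 4th, 6th, ...), then repeat every character 3 times.
For "cacrobat", step one produces "arbt"; step two turns that into "aaarrrbbbttt".

aaarrrbbbttt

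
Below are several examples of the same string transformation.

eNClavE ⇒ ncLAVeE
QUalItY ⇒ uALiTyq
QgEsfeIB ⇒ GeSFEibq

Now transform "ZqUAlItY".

QuaLiTyz

The pattern: move the first character to the end, then flip the case of every letter.
Doing the same to "ZqUAlItY": "QuaLiTyz".
(Check on "eNClavE": → "NClavEe" → "ncLAVeE" ✓)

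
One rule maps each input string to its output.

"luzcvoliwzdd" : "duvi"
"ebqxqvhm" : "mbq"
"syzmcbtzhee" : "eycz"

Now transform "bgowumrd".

The rule is to keep one character in every 3, starting at position 2 (positions 2nd, 5th, 8th, ...), then move the last character to the front.
So "bgowumrd" becomes "dgu".

dgu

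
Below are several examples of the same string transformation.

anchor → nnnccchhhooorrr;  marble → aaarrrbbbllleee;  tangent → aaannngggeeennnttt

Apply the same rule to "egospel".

gggooossspppeeelll

Each output is the input with this applied: repeat every character 3 times, then delete the first 3 characters.
Applying both steps to "egospel": "eeegggooossspppeeelll", then "gggooossspppeeelll".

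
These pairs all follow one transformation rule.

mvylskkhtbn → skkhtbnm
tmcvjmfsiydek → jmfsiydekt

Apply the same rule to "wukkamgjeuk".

Rule — move the first character to the end, then delete the first 3 characters.
Working it through for "wukkamgjeuk": intermediate "ukkamgjeukw", final "amgjeukw".

amgjeukw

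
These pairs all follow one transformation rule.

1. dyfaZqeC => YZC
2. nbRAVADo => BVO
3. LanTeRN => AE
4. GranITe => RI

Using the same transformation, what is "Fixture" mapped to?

IU

The rule is to keep one character in every 3, starting at position 2 (positions 2nd, 5th, 8th, ...), then convert every letter to uppercase.
Starting from "Fixture": after the first operation, "iu"; after the second, "IU".
(Check on "LanTeRN": → "ae" → "AE" ✓)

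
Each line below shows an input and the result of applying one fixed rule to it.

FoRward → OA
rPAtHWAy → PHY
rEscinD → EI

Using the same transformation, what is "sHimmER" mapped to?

HM

The pattern: keep one character in every 3, starting at position 2 (positions 2nd, 5th, 8th, ...), then convert every letter to uppercase.
On "sHimmER" that produces "HM".
(Check on "rEscinD": → "Ei" → "EI" ✓)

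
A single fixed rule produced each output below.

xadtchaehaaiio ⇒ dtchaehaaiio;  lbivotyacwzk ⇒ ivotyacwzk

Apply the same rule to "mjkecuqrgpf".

kecuqrgpf

The pattern: delete the first 2 characters.
Doing the same to "mjkecuqrgpf": "kecuqrgpf".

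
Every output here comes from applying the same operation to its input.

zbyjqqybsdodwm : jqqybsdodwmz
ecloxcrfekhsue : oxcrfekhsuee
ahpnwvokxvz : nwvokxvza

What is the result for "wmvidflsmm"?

The pattern: move the first 3 characters to the end (rotate left by 3), then delete the last 2 characters.
On "wmvidflsmm": the first step gives "idflsmmwmv", and the second then gives "idflsmmw".

idflsmmw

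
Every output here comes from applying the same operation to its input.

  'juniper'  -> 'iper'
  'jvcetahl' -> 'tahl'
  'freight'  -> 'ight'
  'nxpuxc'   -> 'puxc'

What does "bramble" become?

mble

In each case the input is transformed by: keep only the last 4 characters.
For "bramble" the result is "mble".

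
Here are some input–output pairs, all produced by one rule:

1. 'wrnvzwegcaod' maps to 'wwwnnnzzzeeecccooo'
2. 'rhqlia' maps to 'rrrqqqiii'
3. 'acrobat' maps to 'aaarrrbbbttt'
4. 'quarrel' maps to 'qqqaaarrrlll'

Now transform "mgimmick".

mmmiiimmmccc

Rule — keep every other character starting from the first (positions 1st, 3rd, 5th, ...), then repeat every character 3 times.
Starting from "mgimmick": after the first operation, "mimc"; after the second, "mmmiiimmmccc".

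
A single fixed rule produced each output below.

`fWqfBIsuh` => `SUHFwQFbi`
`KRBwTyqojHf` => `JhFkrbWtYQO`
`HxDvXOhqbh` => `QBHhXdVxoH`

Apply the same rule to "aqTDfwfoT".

What's happening: move the last 3 characters to the front (rotate right by 3), then flip the case of every letter.
Working it through for "aqTDfwfoT": intermediate "foTaqTDfw", final "FOtAQtdFW".

FOtAQtdFW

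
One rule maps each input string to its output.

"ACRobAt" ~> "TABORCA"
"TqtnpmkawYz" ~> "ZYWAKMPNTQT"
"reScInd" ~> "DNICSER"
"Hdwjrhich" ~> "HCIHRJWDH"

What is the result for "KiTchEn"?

NEHCTIK

In each case the input is transformed by: reverse the string, then convert every letter to uppercase.
Applying both steps to "KiTchEn": "nEhcTiK", then "NEHCTIK".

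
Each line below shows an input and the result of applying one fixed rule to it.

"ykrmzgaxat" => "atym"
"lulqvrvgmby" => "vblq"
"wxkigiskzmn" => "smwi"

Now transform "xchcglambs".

The pattern: keep one character in every 3, starting at position 1 (positions 1st, 4th, 7th, ...), then swap the front and back halves of the string.
On "xchcglambs": the first step gives "xcas", and the second then gives "asxc".

asxc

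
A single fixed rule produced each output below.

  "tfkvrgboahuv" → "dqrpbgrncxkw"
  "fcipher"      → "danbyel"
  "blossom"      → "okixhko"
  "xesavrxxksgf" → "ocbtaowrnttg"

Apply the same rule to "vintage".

What's happening: shift every letter 4 places backward in the alphabet (wrapping around), then move the last 3 characters to the front (rotate right by 3).
"vintage" → "rejpwca" → "wcarejp".

wcarejp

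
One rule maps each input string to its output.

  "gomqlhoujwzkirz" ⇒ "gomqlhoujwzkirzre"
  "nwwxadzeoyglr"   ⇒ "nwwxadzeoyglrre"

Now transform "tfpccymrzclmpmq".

Rule — append "re".
Applying that to "tfpccymrzclmpmq" gives "tfpccymrzclmpmqre".

tfpccymrzclmpmqre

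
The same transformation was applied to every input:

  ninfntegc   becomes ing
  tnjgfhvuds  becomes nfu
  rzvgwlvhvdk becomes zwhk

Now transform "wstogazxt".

What's happening: keep one character in every 3, starting at position 2 (positions 2nd, 5th, 8th, ...).
"wstogazxt" → "sgx".

sgx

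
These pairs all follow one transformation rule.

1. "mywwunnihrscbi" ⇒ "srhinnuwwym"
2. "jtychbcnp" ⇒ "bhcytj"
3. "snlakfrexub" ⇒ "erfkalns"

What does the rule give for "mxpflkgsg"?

klfpxm

The transformation: delete the last 3 characters, then reverse the string.
On "mxpflkgsg" that produces "klfpxm".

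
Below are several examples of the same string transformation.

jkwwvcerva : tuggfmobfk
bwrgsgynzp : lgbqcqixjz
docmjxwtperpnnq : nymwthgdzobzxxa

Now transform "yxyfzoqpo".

What's happening: shift every letter 10 places forward in the alphabet (wrapping around).
On "yxyfzoqpo" that produces "ihipjyazy".

ihipjyazy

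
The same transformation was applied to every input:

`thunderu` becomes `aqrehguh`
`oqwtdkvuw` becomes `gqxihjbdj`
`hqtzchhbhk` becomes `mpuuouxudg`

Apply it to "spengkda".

atxqnfcr

In each case the input is transformed by: shift every letter 13 places forward in the alphabet (wrapping around) — i.e. ROT13, then move the first 3 characters to the end (rotate left by 3).
On "spengkda": the first step gives "fcratxqn", and the second then gives "atxqnfcr".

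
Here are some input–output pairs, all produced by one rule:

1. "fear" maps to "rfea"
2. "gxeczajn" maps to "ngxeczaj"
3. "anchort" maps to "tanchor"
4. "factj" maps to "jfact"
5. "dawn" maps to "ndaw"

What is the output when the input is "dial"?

What's happening: move the last character to the front.
Doing the same to "dial": "ldia".

ldia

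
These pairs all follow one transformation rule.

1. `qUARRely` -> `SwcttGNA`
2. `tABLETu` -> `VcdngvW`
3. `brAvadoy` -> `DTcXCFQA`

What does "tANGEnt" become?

The transformation: shift every letter 2 places forward in the alphabet (wrapping around), then flip the case of every letter.
"tANGEnt" → "vCPIGpv" → "VcpigPV".

VcpigPV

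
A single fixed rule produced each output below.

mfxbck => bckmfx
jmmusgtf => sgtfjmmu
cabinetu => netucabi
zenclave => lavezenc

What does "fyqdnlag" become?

nlagfyqd

Looking at the pairs, the operation is to swap the front and back halves of the string.
Doing the same to "fyqdnlag": "nlagfyqd".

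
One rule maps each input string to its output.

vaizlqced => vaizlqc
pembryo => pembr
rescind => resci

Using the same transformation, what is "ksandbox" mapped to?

Each output is the input with this applied: delete the last 2 characters.
Applying that to "ksandbox" gives "ksandb".

ksandb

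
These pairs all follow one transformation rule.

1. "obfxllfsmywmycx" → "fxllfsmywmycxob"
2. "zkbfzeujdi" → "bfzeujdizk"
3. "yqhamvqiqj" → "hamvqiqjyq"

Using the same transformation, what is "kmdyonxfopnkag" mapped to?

Rule — move the first 2 characters to the end (rotate left by 2).
For "kmdyonxfopnkag" the result is "dyonxfopnkagkm".

dyonxfopnkagkm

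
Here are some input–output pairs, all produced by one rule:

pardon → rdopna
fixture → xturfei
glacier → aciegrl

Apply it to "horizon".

rizohno

The transformation: swap the first and last characters, then move the first 2 characters to the end (rotate left by 2).
Working it through for "horizon": intermediate "norizoh", final "rizohno".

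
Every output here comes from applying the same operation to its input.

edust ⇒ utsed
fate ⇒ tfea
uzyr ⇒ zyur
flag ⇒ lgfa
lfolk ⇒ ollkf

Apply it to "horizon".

In each case the input is transformed by: sort the characters into reverse alphabetical order.
On "horizon" that produces "zroonih".

zroonih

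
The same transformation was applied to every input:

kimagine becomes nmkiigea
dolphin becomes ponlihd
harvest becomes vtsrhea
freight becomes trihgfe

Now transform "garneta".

trngeaa

The transformation: sort the characters into reverse alphabetical order.
For "garneta" the result is "trngeaa".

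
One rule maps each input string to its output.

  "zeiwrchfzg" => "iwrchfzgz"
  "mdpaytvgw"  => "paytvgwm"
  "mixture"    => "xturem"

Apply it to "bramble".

ambleb

The pattern: move the first character to the end, then delete the first character.
Starting from "bramble": after the first operation, "rambleb"; after the second, "ambleb".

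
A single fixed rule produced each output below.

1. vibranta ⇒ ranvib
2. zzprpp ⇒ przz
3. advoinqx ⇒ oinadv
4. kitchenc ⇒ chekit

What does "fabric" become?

The transformation: delete the last 2 characters, then swap the front and back halves of the string.
Starting from "fabric": after the first operation, "fabr"; after the second, "brfa".

brfa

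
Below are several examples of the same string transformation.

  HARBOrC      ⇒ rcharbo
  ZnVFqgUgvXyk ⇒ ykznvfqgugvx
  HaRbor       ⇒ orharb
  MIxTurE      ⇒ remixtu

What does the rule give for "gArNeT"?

Each output is the input with this applied: move the last 2 characters to the front (rotate right by 2), then convert every letter to lowercase.
"gArNeT" → "etgarn".

etgarn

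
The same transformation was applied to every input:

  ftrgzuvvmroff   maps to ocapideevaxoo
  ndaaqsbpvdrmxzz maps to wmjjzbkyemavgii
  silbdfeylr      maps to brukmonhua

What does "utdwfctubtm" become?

dcmfolcdkcv

The transformation: shift every letter 9 places forward in the alphabet (wrapping around).
Doing the same to "utdwfctubtm": "dcmfolcdkcv".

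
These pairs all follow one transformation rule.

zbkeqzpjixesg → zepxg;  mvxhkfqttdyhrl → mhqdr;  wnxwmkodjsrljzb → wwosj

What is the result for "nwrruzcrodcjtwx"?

Looking at the pairs, the operation is to keep one character in every 3, starting at position 1 (positions 1st, 4th, 7th, ...).
So "nwrruzcrodcjtwx" becomes "nrcdt".

nrcdt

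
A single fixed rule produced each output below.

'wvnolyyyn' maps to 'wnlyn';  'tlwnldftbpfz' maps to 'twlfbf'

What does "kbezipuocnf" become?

keiucf

Each output is the input with this applied: keep every other character starting from the first (positions 1st, 3rd, 5th, ...).
Applying that to "kbezipuocnf" gives "keiucf".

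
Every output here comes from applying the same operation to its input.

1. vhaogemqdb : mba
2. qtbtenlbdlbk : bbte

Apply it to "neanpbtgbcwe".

gwep

What's happening: swap the front and back halves of the string, then keep one character in every 3, starting at position 2 (positions 2nd, 5th, 8th, ...).
For "neanpbtgbcwe", step one produces "tgbcweneanpb"; step two turns that into "gwep".
(Check on "qtbtenlbdlbk": → "lbdlbkqtbten" → "bbte" ✓)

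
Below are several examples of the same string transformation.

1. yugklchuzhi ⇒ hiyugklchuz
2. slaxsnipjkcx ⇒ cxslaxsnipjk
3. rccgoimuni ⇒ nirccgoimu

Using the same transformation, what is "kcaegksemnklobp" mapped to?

The transformation: move the last 2 characters to the front (rotate right by 2).
Applying that to "kcaegksemnklobp" gives "bpkcaegksemnklo".

bpkcaegksemnklo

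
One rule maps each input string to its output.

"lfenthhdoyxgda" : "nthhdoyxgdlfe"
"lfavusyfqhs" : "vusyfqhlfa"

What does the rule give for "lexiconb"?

iconlex

The rule is to delete the last character, then move the first 3 characters to the end (rotate left by 3).
On "lexiconb": the first step gives "lexicon", and the second then gives "iconlex".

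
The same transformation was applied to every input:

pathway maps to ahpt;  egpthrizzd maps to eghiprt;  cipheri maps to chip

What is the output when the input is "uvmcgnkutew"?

cgkmnuuv

What's happening: delete the last 3 characters, then sort the characters into alphabetical order.
"uvmcgnkutew" → "uvmcgnku" → "cgkmnuuv".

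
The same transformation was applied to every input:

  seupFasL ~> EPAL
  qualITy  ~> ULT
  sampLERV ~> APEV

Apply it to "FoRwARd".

OWR

The rule is to keep every other character starting from the second (positions 2nd, 4th, 6th, ...), then convert every letter to uppercase.
Starting from "FoRwARd": after the first operation, "owR"; after the second, "OWR".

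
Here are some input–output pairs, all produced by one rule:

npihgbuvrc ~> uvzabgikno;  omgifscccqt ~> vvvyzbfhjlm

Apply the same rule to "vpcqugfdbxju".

uvwyzcijnnoq

The transformation: sort the characters into alphabetical order, then shift every letter 7 places backward in the alphabet (wrapping around).
On "vpcqugfdbxju": the first step gives "bcdfgjpquuvx", and the second then gives "uvwyzcijnnoq".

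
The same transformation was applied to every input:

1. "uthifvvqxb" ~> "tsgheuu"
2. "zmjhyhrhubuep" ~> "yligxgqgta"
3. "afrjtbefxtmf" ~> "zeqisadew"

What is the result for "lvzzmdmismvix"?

The rule is to delete the last 3 characters, then shift every letter 1 place backward in the alphabet (wrapping around).
For "lvzzmdmismvix", step one produces "lvzzmdmism"; step two turns that into "kuyylclhrl".

kuyylclhrl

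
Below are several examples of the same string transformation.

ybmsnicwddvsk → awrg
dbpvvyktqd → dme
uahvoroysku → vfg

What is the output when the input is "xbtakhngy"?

hvm

The pattern: keep one character in every 3, starting at position 3 (positions 3rd, 6th, 9th, ...), then shift every letter 12 places backward in the alphabet (wrapping around).
For "xbtakhngy", step one produces "thy"; step two turns that into "hvm".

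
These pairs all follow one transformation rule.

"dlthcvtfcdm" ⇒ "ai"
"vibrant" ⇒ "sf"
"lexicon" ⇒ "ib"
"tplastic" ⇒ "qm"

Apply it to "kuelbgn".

Looking at the pairs, the operation is to shift every letter 3 places backward in the alphabet (wrapping around), then keep only the first 2 characters.
For "kuelbgn", step one produces "hrbiydk"; step two turns that into "hr".

hr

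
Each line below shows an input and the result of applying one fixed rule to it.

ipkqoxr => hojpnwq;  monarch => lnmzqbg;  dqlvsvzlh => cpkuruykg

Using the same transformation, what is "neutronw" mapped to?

What's happening: shift every letter 1 place backward in the alphabet (wrapping around).
On "neutronw" that produces "mdtsqnmv".

mdtsqnmv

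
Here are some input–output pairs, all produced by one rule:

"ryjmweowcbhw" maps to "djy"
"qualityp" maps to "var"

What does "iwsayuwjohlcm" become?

The rule is to shift every letter 2 places forward in the alphabet (wrapping around), then keep only the last 3 characters.
Starting from "iwsayuwjohlcm": after the first operation, "kyucawylqjneo"; after the second, "neo".
(Check on "qualityp": → "swcnkvar" → "var" ✓)

neo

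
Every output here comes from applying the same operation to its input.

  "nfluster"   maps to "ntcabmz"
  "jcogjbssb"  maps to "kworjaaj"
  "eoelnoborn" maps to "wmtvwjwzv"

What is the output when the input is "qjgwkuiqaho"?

roescqyipw

The transformation: shift every letter 8 places forward in the alphabet (wrapping around), then delete the first character.
Starting from "qjgwkuiqaho": after the first operation, "yroescqyipw"; after the second, "roescqyipw".
(Check on "jcogjbssb": → "rkworjaaj" → "kworjaaj" ✓)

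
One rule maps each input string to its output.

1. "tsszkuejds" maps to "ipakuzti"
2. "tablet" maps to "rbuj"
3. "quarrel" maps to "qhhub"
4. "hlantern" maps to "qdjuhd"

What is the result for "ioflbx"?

vbrn

What's happening: shift every letter 10 places backward in the alphabet (wrapping around), then delete the first 2 characters.
On "ioflbx": the first step gives "yevbrn", and the second then gives "vbrn".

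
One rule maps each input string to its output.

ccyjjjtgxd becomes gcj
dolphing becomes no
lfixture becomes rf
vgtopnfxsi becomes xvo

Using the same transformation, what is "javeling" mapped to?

Rule — swap the front and back halves of the string, then keep one character in every 3, starting at position 3 (positions 3rd, 6th, 9th, ...).
Doing the same to "javeling": "na".

na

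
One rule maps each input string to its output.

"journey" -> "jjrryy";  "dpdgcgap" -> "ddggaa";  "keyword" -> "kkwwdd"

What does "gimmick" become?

ggmmkk

The transformation: keep one character in every 3, starting at position 1 (positions 1st, 4th, 7th, ...), then double every character.
For "gimmick", step one produces "gmk"; step two turns that into "ggmmkk".
(Check on "keyword": → "kwd" → "kkwwdd" ✓)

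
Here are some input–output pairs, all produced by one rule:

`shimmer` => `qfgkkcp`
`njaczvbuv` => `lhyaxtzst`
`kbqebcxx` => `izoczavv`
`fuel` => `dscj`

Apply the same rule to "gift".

egdr

The transformation: shift every letter 2 places backward in the alphabet (wrapping around).
"gift" → "egdr".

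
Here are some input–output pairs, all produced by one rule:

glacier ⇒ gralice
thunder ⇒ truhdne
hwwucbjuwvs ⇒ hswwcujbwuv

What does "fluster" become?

frultse

The transformation: move the last character to the front, then swap each adjacent pair of characters (1↔2, 3↔4, ...).
Starting from "fluster": after the first operation, "rfluste"; after the second, "frultse".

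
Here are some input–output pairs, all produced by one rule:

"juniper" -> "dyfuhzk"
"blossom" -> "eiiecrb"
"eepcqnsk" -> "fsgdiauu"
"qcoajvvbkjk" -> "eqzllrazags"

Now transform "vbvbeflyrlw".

lruvbohbmlr

The rule is to shift every letter 10 places backward in the alphabet (wrapping around), then move the first 2 characters to the end (rotate left by 2).
Working it through for "vbvbeflyrlw": intermediate "lrlruvbohbm", final "lruvbohbmlr".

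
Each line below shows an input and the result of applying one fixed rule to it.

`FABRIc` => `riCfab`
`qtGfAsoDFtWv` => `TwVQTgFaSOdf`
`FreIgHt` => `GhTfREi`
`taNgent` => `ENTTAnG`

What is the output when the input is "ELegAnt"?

aNTelEG

What's happening: flip the case of every letter, then move the last 3 characters to the front (rotate right by 3).
Working it through for "ELegAnt": intermediate "elEGaNT", final "aNTelEG".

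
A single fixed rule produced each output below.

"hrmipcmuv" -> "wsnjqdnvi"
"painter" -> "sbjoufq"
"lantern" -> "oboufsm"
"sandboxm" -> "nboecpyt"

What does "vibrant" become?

ujcsbow

The transformation: swap the first and last characters, then shift every letter 1 place forward in the alphabet (wrapping around).
So "vibrant" becomes "ujcsbow".
(Check on "lantern": → "nanterl" → "oboufsm" ✓)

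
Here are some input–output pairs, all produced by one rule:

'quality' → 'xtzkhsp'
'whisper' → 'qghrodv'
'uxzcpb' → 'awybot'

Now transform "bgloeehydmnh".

gfknddgxclma

Each output is the input with this applied: swap the first and last characters, then shift every letter 1 place backward in the alphabet (wrapping around).
Applying that to "bgloeehydmnh" gives "gfknddgxclma".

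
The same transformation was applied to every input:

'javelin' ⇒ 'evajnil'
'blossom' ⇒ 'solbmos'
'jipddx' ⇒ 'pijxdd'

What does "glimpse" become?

What's happening: reverse the string, then move the first 3 characters to the end (rotate left by 3).
On "glimpse": the first step gives "espmilg", and the second then gives "milgesp".

milgesp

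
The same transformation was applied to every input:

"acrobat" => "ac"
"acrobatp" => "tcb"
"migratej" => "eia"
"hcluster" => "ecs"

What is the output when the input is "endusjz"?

What's happening: move the last 3 characters to the front (rotate right by 3), then keep one character in every 3, starting at position 2 (positions 2nd, 5th, 8th, ...).
"endusjz" → "sjzendu" → "jn".

jn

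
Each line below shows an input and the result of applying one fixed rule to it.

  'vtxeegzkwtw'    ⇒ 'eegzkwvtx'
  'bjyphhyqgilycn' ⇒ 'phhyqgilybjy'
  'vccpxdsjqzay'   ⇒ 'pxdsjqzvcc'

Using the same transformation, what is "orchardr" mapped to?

harorc

The rule is to delete the last 2 characters, then move the first 3 characters to the end (rotate left by 3).
For "orchardr" the result is "harorc".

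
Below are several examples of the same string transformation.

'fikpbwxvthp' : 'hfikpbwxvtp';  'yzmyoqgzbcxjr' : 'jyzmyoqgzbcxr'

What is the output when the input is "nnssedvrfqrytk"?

What's happening: move the last character to the front, then swap the first and last characters.
Applying both steps to "nnssedvrfqrytk": "knnssedvrfqryt", then "tnnssedvrfqryk".

tnnssedvrfqryk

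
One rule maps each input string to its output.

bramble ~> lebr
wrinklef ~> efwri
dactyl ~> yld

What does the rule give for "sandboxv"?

xvsan

In each case the input is transformed by: move the last 2 characters to the front (rotate right by 2), then delete the last 3 characters.
Applying both steps to "sandboxv": "xvsandbo", then "xvsan".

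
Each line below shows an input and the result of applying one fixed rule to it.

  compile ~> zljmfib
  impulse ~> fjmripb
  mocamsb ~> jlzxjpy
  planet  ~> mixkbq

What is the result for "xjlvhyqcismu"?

Each output is the input with this applied: shift every letter 3 places backward in the alphabet (wrapping around).
"xjlvhyqcismu" → "ugisevnzfpjr".

ugisevnzfpjr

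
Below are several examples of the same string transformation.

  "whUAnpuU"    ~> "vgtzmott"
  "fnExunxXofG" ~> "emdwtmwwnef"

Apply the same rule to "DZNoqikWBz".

cymnphjvay

What's happening: shift every letter 1 place backward in the alphabet (wrapping around), then convert every letter to lowercase.
"DZNoqikWBz" → "CYMnphjVAy" → "cymnphjvay".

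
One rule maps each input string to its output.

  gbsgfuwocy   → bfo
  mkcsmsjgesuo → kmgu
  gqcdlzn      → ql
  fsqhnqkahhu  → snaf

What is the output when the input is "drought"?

rg

In each case the input is transformed by: swap the first and last characters, then keep one character in every 3, starting at position 2 (positions 2nd, 5th, 8th, ...).
For "drought" the result is "rg".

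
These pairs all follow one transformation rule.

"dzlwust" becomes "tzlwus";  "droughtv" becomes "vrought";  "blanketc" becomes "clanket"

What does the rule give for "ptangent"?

ttangen

Rule — delete the first character, then move the last character to the front.
On "ptangent": the first step gives "tangent", and the second then gives "ttangen".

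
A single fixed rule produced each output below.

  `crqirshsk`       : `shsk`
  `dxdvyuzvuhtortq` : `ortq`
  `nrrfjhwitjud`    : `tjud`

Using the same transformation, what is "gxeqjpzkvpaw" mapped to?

The pattern: keep only the last 4 characters.
For "gxeqjpzkvpaw" the result is "vpaw".

vpaw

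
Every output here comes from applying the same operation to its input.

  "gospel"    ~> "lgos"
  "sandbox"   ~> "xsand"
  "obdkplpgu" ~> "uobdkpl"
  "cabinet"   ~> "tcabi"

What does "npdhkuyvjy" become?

ynpdhkuy

The pattern: move the last 3 characters to the front (rotate right by 3), then delete the first 2 characters.
Working it through for "npdhkuyvjy": intermediate "vjynpdhkuy", final "ynpdhkuy".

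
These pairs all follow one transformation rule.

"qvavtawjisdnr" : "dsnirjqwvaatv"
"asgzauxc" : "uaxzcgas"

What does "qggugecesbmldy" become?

lmdbysqegcgeug

Rule — move the last 3 characters to the front (rotate right by 3), then take characters alternately from the front and the back (1st, last, 2nd, 2nd-last, ...).
"qggugecesbmldy" → "ldyqggugecesbm" → "lmdbysqegcgeug".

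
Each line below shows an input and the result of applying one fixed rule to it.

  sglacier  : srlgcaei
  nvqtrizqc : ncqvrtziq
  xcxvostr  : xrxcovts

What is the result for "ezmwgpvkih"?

What's happening: move the last character to the front, then swap each adjacent pair of characters (1↔2, 3↔4, ...).
For "ezmwgpvkih" the result is "ehmzgwvpik".
(Check on "xcxvostr": → "rxcxvost" → "xrxcovts" ✓)

ehmzgwvpik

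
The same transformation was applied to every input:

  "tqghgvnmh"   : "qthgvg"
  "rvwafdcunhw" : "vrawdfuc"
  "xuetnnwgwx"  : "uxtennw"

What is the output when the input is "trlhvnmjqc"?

Rule — delete the last 3 characters, then swap each adjacent pair of characters (1↔2, 3↔4, ...).
On "trlhvnmjqc": the first step gives "trlhvnm", and the second then gives "rthlnvm".

rthlnvm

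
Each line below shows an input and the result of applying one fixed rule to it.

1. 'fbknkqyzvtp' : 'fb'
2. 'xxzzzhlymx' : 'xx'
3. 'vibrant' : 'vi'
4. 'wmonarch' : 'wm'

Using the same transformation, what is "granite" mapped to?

gr

Rule — keep only the first 2 characters.
So "granite" becomes "gr".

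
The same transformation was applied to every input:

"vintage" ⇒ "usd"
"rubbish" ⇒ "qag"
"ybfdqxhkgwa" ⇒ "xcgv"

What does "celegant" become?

bdm

The rule is to keep one character in every 3, starting at position 1 (positions 1st, 4th, 7th, ...), then shift every letter 1 place backward in the alphabet (wrapping around).
"celegant" → "cen" → "bdm".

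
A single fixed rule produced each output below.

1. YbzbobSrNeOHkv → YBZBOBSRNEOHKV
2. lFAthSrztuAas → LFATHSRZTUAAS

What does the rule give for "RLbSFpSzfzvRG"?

The rule is to convert every letter to uppercase.
On "RLbSFpSzfzvRG" that produces "RLBSFPSZFZVRG".

RLBSFPSZFZVRG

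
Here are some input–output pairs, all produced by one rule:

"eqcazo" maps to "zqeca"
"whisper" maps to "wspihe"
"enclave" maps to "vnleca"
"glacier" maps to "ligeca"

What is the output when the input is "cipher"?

The transformation: delete the last character, then sort the characters into reverse alphabetical order.
"cipher" → "ciphe" → "pihec".

pihec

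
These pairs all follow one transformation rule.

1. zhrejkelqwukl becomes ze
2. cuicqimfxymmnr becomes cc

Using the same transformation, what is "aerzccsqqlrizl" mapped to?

az

The pattern: keep one character in every 3, starting at position 1 (positions 1st, 4th, 7th, ...), then delete the last 3 characters.
Applying both steps to "aerzccsqqlrizl": "azslz", then "az".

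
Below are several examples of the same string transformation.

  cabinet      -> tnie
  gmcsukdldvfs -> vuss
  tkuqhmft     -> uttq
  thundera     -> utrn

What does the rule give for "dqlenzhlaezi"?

What's happening: sort the characters into reverse alphabetical order, then keep only the first 4 characters.
On "dqlenzhlaezi": the first step gives "zzqnlliheeda", and the second then gives "zzqn".

zzqn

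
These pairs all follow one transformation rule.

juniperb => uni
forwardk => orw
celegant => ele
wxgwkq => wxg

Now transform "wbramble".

What's happening: swap the front and back halves of the string, then keep only the last 3 characters.
On "wbramble": the first step gives "mblewbra", and the second then gives "bra".

bra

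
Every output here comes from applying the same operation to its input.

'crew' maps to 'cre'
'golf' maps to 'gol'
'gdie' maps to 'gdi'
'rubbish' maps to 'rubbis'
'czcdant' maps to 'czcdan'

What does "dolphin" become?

dolphi

Looking at the pairs, the operation is to delete the last character.
"dolphin" → "dolphi".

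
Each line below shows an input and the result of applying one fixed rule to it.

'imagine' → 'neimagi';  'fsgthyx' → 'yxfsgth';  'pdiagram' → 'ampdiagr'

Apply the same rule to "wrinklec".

ecwrinkl

In each case the input is transformed by: move the last 2 characters to the front (rotate right by 2).
Doing the same to "wrinklec": "ecwrinkl".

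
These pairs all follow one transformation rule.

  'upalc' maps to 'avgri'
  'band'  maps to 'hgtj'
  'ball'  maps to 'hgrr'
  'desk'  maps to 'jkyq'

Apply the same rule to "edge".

The transformation: shift every letter 6 places forward in the alphabet (wrapping around).
So "edge" becomes "kjmk".

kjmk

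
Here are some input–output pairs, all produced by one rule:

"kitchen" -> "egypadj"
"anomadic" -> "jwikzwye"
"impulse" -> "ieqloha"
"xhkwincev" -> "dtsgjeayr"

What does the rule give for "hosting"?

kdpojec

The pattern: shift every letter 4 places backward in the alphabet (wrapping around), then swap each adjacent pair of characters (1↔2, 3↔4, ...).
Applying both steps to "hosting": "dkopejc", then "kdpojec".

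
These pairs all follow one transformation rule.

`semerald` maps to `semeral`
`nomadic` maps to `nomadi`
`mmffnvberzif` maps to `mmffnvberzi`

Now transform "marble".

marbl

What's happening: delete the last character.
On "marble" that produces "marbl".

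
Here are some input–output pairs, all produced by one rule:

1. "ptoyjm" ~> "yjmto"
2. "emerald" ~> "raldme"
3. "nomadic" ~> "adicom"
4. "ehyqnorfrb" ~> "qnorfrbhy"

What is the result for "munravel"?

ravelun

The rule is to delete the first character, then move the first 2 characters to the end (rotate left by 2).
On "munravel": the first step gives "unravel", and the second then gives "ravelun".
(Check on "emerald": → "merald" → "raldme" ✓)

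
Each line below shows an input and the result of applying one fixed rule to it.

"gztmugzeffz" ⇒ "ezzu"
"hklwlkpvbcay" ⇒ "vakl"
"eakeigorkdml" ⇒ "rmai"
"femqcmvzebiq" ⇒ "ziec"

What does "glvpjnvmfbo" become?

Looking at the pairs, the operation is to keep one character in every 3, starting at position 2 (positions 2nd, 5th, 8th, ...), then move the last 2 characters to the front (rotate right by 2).
On "glvpjnvmfbo" that produces "molj".

molj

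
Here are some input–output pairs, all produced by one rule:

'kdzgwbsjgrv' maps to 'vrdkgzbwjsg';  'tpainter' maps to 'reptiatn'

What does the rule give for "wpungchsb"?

Each output is the input with this applied: move the last 2 characters to the front (rotate right by 2), then swap each adjacent pair of characters (1↔2, 3↔4, ...).
On "wpungchsb": the first step gives "sbwpungch", and the second then gives "bspwnucgh".

bspwnucgh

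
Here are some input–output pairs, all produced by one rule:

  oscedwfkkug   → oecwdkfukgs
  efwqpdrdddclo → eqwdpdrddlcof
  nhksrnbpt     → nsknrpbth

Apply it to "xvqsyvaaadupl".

xsqvyaadapulv

The rule is to swap each adjacent pair of characters (1↔2, 3↔4, ...), then move the first character to the end.
Starting from "xvqsyvaaadupl": after the first operation, "vxsqvyaadapul"; after the second, "xsqvyaadapulv".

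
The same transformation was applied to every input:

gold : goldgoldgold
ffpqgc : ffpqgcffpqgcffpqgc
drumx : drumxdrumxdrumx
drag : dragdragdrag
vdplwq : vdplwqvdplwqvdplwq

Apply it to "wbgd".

In each case the input is transformed by: write the whole string 3 times in a row.
On "wbgd" that produces "wbgdwbgdwbgd".

wbgdwbgdwbgd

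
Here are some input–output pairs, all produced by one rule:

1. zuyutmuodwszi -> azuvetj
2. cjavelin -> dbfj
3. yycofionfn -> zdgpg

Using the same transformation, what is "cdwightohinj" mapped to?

What's happening: keep every other character starting from the first (positions 1st, 3rd, 5th, ...), then shift every letter 1 place forward in the alphabet (wrapping around).
Doing the same to "cdwightohinj": "dxhuio".
(Check on "yycofionfn": → "ycfof" → "zdgpg" ✓)

dxhuio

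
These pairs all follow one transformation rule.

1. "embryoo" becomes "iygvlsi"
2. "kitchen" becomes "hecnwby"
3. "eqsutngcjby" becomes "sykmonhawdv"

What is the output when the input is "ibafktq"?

What's happening: shift every letter 6 places backward in the alphabet (wrapping around), then move the last character to the front.
For "ibafktq", step one produces "cvuzenk"; step two turns that into "kcvuzen".

kcvuzen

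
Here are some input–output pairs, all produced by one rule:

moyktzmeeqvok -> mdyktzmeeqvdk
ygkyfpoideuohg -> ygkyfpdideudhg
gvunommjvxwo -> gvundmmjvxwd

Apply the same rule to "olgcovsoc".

Each output is the input with this applied: replace every "o" with "d".
Applying that to "olgcovsoc" gives "dlgcdvsdc".

dlgcdvsdc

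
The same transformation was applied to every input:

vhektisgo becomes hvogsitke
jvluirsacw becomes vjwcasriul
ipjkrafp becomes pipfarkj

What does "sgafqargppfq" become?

Rule — move the first 2 characters to the end (rotate left by 2), then reverse the string.
"sgafqargppfq" → "gsqfppgraqfa".

gsqfppgraqfa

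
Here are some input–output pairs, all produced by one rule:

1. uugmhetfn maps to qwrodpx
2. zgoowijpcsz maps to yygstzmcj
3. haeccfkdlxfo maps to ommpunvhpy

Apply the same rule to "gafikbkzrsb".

psulujbcl

The pattern: shift every letter 10 places forward in the alphabet (wrapping around), then delete the first 2 characters.
"gafikbkzrsb" → "psulujbcl".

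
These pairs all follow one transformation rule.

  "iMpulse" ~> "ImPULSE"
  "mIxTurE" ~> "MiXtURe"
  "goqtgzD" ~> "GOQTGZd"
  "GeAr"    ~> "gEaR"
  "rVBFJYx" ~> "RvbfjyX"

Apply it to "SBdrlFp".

sbDRLfP

Rule — flip the case of every letter.
So "SBdrlFp" becomes "sbDRLfP".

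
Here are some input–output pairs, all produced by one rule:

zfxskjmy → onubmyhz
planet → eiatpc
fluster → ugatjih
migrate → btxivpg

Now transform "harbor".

The transformation: shift every letter 11 places backward in the alphabet (wrapping around), then take characters alternately from the front and the back (1st, last, 2nd, 2nd-last, ...).
For "harbor", step one produces "wpgqdg"; step two turns that into "wgpdgq".

wgpdgq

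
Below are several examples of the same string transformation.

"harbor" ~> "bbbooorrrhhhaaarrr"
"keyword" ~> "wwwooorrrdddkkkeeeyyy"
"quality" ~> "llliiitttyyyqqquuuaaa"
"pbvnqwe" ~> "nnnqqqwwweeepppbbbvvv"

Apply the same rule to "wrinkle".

What's happening: move the first 3 characters to the end (rotate left by 3), then repeat every character 3 times.
Applying that to "wrinkle" gives "nnnkkkllleeewwwrrriii".

nnnkkkllleeewwwrrriii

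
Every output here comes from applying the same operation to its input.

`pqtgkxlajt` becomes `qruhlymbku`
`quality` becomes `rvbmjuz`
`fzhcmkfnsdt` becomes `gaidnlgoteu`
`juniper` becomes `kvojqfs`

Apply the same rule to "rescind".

sftdjoe

The rule is to shift every letter 1 place forward in the alphabet (wrapping around).
So "rescind" becomes "sftdjoe".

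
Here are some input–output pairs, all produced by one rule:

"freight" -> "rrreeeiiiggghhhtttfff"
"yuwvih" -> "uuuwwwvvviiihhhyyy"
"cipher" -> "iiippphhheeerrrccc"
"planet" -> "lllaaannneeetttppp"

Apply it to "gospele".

ooossspppeeellleeeggg

Looking at the pairs, the operation is to move the first character to the end, then repeat every character 3 times.
Starting from "gospele": after the first operation, "ospeleg"; after the second, "ooossspppeeellleeeggg".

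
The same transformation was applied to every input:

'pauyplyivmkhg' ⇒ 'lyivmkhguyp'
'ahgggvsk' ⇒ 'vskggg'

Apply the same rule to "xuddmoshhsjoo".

oshhsjooddm

The pattern: delete the first 2 characters, then move the first 3 characters to the end (rotate left by 3).
Starting from "xuddmoshhsjoo": after the first operation, "ddmoshhsjoo"; after the second, "oshhsjooddm".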